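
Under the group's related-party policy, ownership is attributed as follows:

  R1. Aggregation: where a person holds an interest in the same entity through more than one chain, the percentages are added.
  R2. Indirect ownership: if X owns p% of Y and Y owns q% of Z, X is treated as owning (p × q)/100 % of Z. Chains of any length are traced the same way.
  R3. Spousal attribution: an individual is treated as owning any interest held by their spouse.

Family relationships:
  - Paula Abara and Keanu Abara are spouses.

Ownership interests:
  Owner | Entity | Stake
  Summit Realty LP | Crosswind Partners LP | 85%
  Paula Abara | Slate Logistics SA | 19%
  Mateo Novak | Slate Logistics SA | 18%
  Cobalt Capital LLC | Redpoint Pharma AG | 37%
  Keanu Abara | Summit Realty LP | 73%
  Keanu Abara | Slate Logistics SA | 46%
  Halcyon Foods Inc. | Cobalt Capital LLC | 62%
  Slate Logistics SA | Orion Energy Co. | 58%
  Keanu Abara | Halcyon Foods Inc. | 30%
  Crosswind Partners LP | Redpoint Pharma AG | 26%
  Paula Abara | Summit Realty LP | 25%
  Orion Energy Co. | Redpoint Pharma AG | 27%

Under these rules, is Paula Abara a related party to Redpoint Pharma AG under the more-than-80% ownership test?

By spousal attribution (R3), Paula Abara is treated as also owning Keanu Abara's interest in Slate Logistics SA, giving 19% + 46% = 65%.
By spousal attribution (R3), Paula Abara is treated as also owning Keanu Abara's interest in Summit Realty LP, giving 25% + 73% = 98%.
By spousal attribution (R3), Paula Abara is treated as owning Keanu Abara's 30% interest in Halcyon Foods Inc.
Chain via Slate Logistics SA → Orion Energy Co. (R2): 65% × 58% × 27% = 10.179% of Redpoint Pharma AG.
Chain via Summit Realty LP → Crosswind Partners LP (R2): 98% × 85% × 26% = 21.658% of Redpoint Pharma AG.
Chain via Halcyon Foods Inc. → Cobalt Capital LLC (R2): 30% × 62% × 37% = 6.882% of Redpoint Pharma AG.
Aggregating (R1): 10.179% + 21.658% + 6.882% = 38.719%.
38.719% does not exceed the 80% threshold, so Paula is not a related party to Redpoint Pharma AG.

No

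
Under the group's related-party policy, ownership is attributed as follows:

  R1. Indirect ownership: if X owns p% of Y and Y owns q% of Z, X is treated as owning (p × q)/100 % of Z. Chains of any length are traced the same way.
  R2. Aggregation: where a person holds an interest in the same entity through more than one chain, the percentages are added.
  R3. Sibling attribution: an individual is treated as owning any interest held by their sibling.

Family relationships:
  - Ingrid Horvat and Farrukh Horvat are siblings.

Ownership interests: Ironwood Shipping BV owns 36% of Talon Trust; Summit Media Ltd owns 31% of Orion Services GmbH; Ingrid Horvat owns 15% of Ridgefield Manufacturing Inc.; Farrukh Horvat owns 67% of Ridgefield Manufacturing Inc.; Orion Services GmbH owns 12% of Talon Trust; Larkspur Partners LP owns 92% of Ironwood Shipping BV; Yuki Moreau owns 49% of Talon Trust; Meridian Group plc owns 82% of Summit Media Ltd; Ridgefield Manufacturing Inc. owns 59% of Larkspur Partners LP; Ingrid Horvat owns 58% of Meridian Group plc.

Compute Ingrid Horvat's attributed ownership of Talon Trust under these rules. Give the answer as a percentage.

17.792688%

By sibling attribution (R3), Ingrid Horvat is treated as also owning Farrukh Horvat's interest in Ridgefield Manufacturing Inc, giving 15% + 67% = 82%.
Chain via Ridgefield Manufacturing Inc. → Larkspur Partners LP → Ironwood Shipping BV (R1): 82% × 59% × 92% × 36% = 16.023456% of Talon Trust.
Chain via Meridian Group plc → Summit Media Ltd → Orion Services GmbH (R1): 58% × 82% × 31% × 12% = 1.769232% of Talon Trust.
Aggregating (R2): 16.023456% + 1.769232% = 17.792688%.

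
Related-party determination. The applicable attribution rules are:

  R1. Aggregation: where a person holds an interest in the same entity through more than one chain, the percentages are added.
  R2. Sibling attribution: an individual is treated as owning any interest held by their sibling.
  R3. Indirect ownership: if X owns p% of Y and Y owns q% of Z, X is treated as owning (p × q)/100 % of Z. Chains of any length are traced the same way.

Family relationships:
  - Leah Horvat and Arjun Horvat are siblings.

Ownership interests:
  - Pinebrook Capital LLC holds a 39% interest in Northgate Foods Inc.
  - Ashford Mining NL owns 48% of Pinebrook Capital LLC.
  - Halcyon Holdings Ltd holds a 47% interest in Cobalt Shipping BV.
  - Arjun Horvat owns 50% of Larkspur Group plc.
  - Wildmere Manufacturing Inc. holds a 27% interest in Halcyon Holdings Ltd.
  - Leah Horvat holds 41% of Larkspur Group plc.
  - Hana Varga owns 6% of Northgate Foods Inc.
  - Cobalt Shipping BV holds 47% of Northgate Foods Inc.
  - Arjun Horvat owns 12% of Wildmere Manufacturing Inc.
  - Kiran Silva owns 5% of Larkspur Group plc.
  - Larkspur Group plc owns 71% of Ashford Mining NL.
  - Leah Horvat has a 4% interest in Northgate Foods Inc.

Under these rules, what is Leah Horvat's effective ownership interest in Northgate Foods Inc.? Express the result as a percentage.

16.810708%

By sibling attribution (R2), Leah Horvat is treated as also owning Arjun Horvat's interest in Larkspur Group plc, giving 41% + 50% = 91%.
By sibling attribution (R2), Leah Horvat is treated as owning Arjun Horvat's 12% interest in Wildmere Manufacturing Inc.
Chain via Larkspur Group plc → Ashford Mining NL → Pinebrook Capital LLC (R3): 91% × 71% × 48% × 39% = 12.094992% of Northgate Foods Inc.
Direct interest in Northgate Foods Inc: 4%.
Chain via Wildmere Manufacturing Inc. → Halcyon Holdings Ltd → Cobalt Shipping BV (R3): 12% × 27% × 47% × 47% = 0.715716% of Northgate Foods Inc.
Aggregating (R1): 12.094992% + 4% + 0.715716% = 16.810708%.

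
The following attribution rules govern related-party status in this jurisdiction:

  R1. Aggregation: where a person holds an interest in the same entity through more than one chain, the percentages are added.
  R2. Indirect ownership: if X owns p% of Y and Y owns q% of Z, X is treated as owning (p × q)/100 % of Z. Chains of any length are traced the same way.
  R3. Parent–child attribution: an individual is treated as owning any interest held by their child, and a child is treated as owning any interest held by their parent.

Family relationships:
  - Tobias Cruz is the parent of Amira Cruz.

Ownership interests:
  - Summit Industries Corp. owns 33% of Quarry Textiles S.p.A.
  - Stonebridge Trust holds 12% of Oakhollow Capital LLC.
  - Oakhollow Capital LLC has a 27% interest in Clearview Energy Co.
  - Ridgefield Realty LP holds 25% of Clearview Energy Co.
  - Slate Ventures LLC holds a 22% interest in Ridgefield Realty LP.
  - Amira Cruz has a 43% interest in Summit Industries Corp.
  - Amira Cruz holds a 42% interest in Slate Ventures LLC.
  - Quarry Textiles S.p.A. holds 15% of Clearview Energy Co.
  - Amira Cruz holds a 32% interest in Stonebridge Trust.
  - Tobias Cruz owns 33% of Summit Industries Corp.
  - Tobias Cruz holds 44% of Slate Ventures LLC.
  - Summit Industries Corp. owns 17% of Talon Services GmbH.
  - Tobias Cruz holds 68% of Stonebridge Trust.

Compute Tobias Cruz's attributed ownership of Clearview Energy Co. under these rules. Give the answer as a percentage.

By parent–child attribution (R3), Tobias Cruz is treated as also owning Amira Cruz's interest in Summit Industries Corp, giving 33% + 43% = 76%.
By parent–child attribution (R3), Tobias Cruz is treated as also owning Amira Cruz's interest in Stonebridge Trust, giving 68% + 32% = 100%.
By parent–child attribution (R3), Tobias Cruz is treated as also owning Amira Cruz's interest in Slate Ventures LLC, giving 44% + 42% = 86%.
Chain via Summit Industries Corp. → Quarry Textiles S.p.A. (R2): 76% × 33% × 15% = 3.762% of Clearview Energy Co.
Chain via Stonebridge Trust → Oakhollow Capital LLC (R2): 100% × 12% × 27% = 3.24% of Clearview Energy Co.
Chain via Slate Ventures LLC → Ridgefield Realty LP (R2): 86% × 22% × 25% = 4.73% of Clearview Energy Co.
Aggregating (R1): 3.762% + 3.24% + 4.73% = 11.732%.

11.732%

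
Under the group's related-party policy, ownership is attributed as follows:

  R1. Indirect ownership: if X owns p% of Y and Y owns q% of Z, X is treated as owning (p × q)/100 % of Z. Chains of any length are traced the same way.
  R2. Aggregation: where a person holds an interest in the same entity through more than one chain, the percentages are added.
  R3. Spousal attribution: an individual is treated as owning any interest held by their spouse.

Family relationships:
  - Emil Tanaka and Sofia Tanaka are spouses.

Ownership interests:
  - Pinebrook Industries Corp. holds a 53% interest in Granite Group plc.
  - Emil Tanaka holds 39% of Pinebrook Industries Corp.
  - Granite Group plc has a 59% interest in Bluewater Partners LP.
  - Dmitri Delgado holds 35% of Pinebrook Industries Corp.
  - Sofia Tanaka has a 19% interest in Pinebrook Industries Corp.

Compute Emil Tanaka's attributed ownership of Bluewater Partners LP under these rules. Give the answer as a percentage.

By spousal attribution (R3), Emil Tanaka is treated as also owning Sofia Tanaka's interest in Pinebrook Industries Corp, giving 39% + 19% = 58%.
Chain via Pinebrook Industries Corp. → Granite Group plc (R1): 58% × 53% × 59% = 18.1366% of Bluewater Partners LP.

18.1366%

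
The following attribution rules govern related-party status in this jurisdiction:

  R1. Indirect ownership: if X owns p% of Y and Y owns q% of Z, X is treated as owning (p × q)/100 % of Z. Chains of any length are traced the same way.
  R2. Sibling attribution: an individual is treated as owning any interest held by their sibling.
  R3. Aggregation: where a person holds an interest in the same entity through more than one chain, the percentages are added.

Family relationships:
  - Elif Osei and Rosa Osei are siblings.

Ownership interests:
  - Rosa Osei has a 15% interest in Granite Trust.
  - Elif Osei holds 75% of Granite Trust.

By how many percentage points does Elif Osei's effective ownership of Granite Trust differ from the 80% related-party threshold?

By sibling attribution (R2), Elif Osei is treated as also owning Rosa Osei's interest in Granite Trust, giving 75% + 15% = 90%.
Direct interest in Granite Trust: 90%.
90% exceeds the 80% threshold by 10 percentage points.

10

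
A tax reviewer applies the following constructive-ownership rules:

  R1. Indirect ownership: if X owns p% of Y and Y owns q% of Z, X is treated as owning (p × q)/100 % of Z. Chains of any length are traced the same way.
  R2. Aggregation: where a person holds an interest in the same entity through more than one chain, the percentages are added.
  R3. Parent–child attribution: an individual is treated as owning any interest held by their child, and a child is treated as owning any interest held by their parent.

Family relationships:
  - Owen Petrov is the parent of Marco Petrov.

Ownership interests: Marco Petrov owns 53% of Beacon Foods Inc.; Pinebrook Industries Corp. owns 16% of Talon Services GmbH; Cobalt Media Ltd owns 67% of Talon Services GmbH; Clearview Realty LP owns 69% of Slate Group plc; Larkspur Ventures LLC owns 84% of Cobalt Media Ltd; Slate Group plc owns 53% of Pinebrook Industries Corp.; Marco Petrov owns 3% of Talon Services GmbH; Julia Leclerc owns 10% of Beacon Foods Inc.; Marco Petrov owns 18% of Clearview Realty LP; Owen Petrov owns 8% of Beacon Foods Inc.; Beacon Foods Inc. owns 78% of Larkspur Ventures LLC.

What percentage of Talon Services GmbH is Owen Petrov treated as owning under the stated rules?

30.83124%

By parent–child attribution (R3), Owen Petrov is treated as also owning Marco Petrov's interest in Beacon Foods Inc, giving 8% + 53% = 61%.
By parent–child attribution (R3), Owen Petrov is treated as owning Marco Petrov's 18% interest in Clearview Realty LP.
By parent–child attribution (R3), Owen Petrov is treated as owning Marco Petrov's 3% interest in Talon Services GmbH.
Chain via Beacon Foods Inc. → Larkspur Ventures LLC → Cobalt Media Ltd (R1): 61% × 78% × 84% × 67% = 26.778024% of Talon Services GmbH.
Chain via Clearview Realty LP → Slate Group plc → Pinebrook Industries Corp. (R1): 18% × 69% × 53% × 16% = 1.053216% of Talon Services GmbH.
Direct interest in Talon Services GmbH: 3%.
Aggregating (R2): 26.778024% + 1.053216% + 3% = 30.83124%.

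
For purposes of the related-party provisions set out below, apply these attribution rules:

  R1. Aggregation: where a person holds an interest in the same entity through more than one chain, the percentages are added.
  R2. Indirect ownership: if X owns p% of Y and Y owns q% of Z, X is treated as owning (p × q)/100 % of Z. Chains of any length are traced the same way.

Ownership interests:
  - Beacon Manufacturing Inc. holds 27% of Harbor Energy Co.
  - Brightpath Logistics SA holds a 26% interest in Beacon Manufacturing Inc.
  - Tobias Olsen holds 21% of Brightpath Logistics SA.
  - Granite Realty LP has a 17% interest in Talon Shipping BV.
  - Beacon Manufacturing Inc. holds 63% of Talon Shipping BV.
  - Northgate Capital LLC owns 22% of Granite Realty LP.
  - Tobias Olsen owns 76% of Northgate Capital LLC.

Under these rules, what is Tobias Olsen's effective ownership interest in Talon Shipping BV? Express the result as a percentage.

6.2822%

Chain via Brightpath Logistics SA → Beacon Manufacturing Inc. (R2): 21% × 26% × 63% = 3.4398% of Talon Shipping BV.
Chain via Northgate Capital LLC → Granite Realty LP (R2): 76% × 22% × 17% = 2.8424% of Talon Shipping BV.
Aggregating (R1): 3.4398% + 2.8424% = 6.2822%.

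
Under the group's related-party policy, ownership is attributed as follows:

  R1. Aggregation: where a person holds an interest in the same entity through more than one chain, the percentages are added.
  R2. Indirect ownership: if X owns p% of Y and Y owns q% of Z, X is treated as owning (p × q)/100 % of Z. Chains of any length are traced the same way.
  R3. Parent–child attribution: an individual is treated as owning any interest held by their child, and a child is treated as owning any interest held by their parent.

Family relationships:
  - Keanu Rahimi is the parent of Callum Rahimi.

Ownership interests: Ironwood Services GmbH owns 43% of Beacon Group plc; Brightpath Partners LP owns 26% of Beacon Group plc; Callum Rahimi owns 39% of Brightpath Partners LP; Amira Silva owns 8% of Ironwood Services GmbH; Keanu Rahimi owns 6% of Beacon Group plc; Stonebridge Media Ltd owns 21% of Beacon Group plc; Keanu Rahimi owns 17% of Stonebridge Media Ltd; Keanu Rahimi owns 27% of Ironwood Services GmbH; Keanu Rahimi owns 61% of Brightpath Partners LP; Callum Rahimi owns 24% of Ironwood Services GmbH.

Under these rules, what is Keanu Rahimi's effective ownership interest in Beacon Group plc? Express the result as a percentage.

By parent–child attribution (R3), Keanu Rahimi is treated as also owning Callum Rahimi's interest in Brightpath Partners LP, giving 61% + 39% = 100%.
By parent–child attribution (R3), Keanu Rahimi is treated as also owning Callum Rahimi's interest in Ironwood Services GmbH, giving 27% + 24% = 51%.
Chain via Stonebridge Media Ltd (R2): 17% × 21% = 3.57% of Beacon Group plc.
Chain via Brightpath Partners LP (R2): 100% × 26% = 26% of Beacon Group plc.
Chain via Ironwood Services GmbH (R2): 51% × 43% = 21.93% of Beacon Group plc.
Direct interest in Beacon Group plc: 6%.
Aggregating (R1): 3.57% + 26% + 21.93% + 6% = 57.5%.

57.5%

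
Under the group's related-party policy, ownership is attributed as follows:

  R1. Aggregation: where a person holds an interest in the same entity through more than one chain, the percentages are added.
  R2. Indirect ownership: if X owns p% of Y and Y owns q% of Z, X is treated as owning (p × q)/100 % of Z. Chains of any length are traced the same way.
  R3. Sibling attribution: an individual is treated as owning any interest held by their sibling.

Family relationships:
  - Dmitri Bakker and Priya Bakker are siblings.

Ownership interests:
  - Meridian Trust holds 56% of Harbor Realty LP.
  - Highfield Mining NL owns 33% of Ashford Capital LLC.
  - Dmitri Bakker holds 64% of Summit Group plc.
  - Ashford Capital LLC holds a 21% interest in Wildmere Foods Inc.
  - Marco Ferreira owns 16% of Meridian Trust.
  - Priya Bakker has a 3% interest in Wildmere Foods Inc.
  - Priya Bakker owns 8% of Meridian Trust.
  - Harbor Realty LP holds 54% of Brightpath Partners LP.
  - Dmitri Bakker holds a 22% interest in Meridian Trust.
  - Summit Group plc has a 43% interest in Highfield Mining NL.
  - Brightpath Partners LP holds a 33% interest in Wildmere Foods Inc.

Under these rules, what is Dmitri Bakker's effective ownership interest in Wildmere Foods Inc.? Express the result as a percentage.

7.900896%

By sibling attribution (R3), Dmitri Bakker is treated as also owning Priya Bakker's interest in Meridian Trust, giving 22% + 8% = 30%.
By sibling attribution (R3), Dmitri Bakker is treated as owning Priya Bakker's 3% interest in Wildmere Foods Inc.
Chain via Summit Group plc → Highfield Mining NL → Ashford Capital LLC (R2): 64% × 43% × 33% × 21% = 1.907136% of Wildmere Foods Inc.
Chain via Meridian Trust → Harbor Realty LP → Brightpath Partners LP (R2): 30% × 56% × 54% × 33% = 2.99376% of Wildmere Foods Inc.
Direct interest in Wildmere Foods Inc: 3%.
Aggregating (R1): 1.907136% + 2.99376% + 3% = 7.900896%.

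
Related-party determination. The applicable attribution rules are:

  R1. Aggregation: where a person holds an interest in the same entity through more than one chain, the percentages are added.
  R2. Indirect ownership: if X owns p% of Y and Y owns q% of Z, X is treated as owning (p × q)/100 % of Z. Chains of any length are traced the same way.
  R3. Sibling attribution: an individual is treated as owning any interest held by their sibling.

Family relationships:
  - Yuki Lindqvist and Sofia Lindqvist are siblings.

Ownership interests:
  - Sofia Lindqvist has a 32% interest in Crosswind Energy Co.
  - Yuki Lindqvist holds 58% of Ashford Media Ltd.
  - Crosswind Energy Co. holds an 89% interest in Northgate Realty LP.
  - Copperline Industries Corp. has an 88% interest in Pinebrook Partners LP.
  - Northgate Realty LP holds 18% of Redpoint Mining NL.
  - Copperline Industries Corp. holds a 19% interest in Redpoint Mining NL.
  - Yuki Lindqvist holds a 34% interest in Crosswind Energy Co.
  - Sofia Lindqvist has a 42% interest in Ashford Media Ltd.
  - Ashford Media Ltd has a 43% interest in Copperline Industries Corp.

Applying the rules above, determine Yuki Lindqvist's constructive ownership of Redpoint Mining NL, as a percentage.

18.7432%

By sibling attribution (R3), Yuki Lindqvist is treated as also owning Sofia Lindqvist's interest in Ashford Media Ltd, giving 58% + 42% = 100%.
By sibling attribution (R3), Yuki Lindqvist is treated as also owning Sofia Lindqvist's interest in Crosswind Energy Co, giving 34% + 32% = 66%.
Chain via Ashford Media Ltd → Copperline Industries Corp. (R2): 100% × 43% × 19% = 8.17% of Redpoint Mining NL.
Chain via Crosswind Energy Co. → Northgate Realty LP (R2): 66% × 89% × 18% = 10.5732% of Redpoint Mining NL.
Aggregating (R1): 8.17% + 10.5732% = 18.7432%.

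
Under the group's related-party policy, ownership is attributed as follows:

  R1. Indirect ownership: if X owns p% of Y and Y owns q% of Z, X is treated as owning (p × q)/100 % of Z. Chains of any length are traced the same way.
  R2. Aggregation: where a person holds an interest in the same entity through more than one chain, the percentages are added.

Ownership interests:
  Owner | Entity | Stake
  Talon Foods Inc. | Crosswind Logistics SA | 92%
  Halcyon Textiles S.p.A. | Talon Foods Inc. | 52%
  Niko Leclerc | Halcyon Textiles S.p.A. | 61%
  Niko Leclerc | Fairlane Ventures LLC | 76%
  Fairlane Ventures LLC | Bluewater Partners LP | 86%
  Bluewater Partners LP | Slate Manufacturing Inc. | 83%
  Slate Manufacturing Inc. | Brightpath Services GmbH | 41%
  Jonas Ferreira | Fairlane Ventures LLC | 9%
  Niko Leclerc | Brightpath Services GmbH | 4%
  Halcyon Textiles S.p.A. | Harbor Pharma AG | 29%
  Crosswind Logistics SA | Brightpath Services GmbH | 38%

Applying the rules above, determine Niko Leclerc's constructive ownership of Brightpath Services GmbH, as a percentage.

37.33132%

Chain via Halcyon Textiles S.p.A. → Talon Foods Inc. → Crosswind Logistics SA (R1): 61% × 52% × 92% × 38% = 11.089312% of Brightpath Services GmbH.
Chain via Fairlane Ventures LLC → Bluewater Partners LP → Slate Manufacturing Inc. (R1): 76% × 86% × 83% × 41% = 22.242008% of Brightpath Services GmbH.
Direct interest in Brightpath Services GmbH: 4%.
Aggregating (R2): 11.089312% + 22.242008% + 4% = 37.33132%.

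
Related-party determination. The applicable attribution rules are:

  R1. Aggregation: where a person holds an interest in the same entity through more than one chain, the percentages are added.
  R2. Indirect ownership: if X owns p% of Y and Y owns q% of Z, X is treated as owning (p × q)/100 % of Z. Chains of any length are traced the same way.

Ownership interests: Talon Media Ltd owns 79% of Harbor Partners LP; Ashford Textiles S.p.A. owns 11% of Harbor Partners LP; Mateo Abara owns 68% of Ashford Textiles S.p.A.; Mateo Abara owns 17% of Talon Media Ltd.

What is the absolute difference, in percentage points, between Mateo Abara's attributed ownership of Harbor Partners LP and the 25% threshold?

Chain via Talon Media Ltd (R2): 17% × 79% = 13.43% of Harbor Partners LP.
Chain via Ashford Textiles S.p.A. (R2): 68% × 11% = 7.48% of Harbor Partners LP.
Aggregating (R1): 13.43% + 7.48% = 20.91%.
20.91% falls short of the 25% threshold by 4.09 percentage points.

4.09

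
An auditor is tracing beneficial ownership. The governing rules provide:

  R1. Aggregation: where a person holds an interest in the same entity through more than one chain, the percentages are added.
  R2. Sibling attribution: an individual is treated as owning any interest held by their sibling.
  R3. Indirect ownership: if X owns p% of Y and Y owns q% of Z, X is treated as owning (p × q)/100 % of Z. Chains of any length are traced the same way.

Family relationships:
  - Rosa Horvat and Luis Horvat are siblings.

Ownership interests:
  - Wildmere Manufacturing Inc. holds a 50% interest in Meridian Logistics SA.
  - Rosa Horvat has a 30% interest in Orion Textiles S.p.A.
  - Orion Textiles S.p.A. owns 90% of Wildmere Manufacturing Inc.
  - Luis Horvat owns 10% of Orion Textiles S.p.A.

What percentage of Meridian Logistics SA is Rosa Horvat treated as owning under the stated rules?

By sibling attribution (R2), Rosa Horvat is treated as also owning Luis Horvat's interest in Orion Textiles S.p.A, giving 30% + 10% = 40%.
Chain via Orion Textiles S.p.A. → Wildmere Manufacturing Inc. (R3): 40% × 90% × 50% = 18% of Meridian Logistics SA.

18%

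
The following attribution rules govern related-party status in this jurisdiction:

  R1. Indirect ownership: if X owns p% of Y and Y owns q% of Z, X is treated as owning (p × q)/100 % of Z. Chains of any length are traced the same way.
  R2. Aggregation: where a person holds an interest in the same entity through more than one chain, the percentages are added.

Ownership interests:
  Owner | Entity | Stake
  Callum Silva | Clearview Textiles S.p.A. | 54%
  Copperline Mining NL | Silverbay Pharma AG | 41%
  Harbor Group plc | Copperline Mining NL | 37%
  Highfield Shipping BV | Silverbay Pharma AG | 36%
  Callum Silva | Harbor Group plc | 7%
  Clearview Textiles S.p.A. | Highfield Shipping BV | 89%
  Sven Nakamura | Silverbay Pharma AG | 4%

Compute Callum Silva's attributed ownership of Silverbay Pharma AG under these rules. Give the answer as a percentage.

Chain via Clearview Textiles S.p.A. → Highfield Shipping BV (R1): 54% × 89% × 36% = 17.3016% of Silverbay Pharma AG.
Chain via Harbor Group plc → Copperline Mining NL (R1): 7% × 37% × 41% = 1.0619% of Silverbay Pharma AG.
Aggregating (R2): 17.3016% + 1.0619% = 18.3635%.

18.3635%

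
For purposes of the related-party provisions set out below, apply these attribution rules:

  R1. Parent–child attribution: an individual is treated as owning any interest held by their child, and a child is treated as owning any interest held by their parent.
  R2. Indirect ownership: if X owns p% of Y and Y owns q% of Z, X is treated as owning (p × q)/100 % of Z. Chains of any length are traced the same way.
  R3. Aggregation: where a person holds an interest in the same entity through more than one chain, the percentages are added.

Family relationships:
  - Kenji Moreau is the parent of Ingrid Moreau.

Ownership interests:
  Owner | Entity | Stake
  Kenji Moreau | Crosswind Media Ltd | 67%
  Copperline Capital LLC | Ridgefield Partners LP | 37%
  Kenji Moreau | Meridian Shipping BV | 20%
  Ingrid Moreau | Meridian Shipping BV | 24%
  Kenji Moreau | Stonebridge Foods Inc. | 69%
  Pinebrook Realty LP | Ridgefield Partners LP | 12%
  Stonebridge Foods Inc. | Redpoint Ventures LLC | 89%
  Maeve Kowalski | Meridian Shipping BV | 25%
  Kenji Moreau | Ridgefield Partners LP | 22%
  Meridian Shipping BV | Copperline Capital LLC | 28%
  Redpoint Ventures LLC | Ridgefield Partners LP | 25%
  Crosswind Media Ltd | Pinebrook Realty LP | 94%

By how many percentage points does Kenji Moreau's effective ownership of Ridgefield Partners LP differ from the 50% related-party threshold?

0.5315

By parent–child attribution (R1), Kenji Moreau is treated as also owning Ingrid Moreau's interest in Meridian Shipping BV, giving 20% + 24% = 44%.
Chain via Stonebridge Foods Inc. → Redpoint Ventures LLC (R2): 69% × 89% × 25% = 15.3525% of Ridgefield Partners LP.
Chain via Crosswind Media Ltd → Pinebrook Realty LP (R2): 67% × 94% × 12% = 7.5576% of Ridgefield Partners LP.
Chain via Meridian Shipping BV → Copperline Capital LLC (R2): 44% × 28% × 37% = 4.5584% of Ridgefield Partners LP.
Direct interest in Ridgefield Partners LP: 22%.
Aggregating (R3): 15.3525% + 7.5576% + 4.5584% + 22% = 49.4685%.
49.4685% falls short of the 50% threshold by 0.5315 percentage points.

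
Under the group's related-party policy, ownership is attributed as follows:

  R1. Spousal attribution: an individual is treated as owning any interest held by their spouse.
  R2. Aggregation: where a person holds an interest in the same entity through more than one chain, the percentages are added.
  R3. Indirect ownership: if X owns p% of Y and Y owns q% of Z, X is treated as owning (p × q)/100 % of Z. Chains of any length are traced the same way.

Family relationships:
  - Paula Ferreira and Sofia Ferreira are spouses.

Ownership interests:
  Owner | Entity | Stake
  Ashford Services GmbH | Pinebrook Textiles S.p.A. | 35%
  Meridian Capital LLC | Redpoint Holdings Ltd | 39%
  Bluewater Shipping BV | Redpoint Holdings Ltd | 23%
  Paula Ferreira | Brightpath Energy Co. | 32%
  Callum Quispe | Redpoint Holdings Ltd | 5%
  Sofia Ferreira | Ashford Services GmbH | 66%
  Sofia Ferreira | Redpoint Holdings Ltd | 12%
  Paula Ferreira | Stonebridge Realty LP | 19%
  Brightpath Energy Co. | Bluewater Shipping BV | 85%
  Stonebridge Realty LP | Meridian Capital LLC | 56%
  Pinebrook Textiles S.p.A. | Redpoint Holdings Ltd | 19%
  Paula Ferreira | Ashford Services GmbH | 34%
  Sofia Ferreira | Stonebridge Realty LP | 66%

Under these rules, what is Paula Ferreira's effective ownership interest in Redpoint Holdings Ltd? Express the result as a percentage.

By spousal attribution (R1), Paula Ferreira is treated as also owning Sofia Ferreira's interest in Ashford Services GmbH, giving 34% + 66% = 100%.
By spousal attribution (R1), Paula Ferreira is treated as also owning Sofia Ferreira's interest in Stonebridge Realty LP, giving 19% + 66% = 85%.
By spousal attribution (R1), Paula Ferreira is treated as owning Sofia Ferreira's 12% interest in Redpoint Holdings Ltd.
Chain via Brightpath Energy Co. → Bluewater Shipping BV (R3): 32% × 85% × 23% = 6.256% of Redpoint Holdings Ltd.
Chain via Ashford Services GmbH → Pinebrook Textiles S.p.A. (R3): 100% × 35% × 19% = 6.65% of Redpoint Holdings Ltd.
Chain via Stonebridge Realty LP → Meridian Capital LLC (R3): 85% × 56% × 39% = 18.564% of Redpoint Holdings Ltd.
Direct interest in Redpoint Holdings Ltd: 12%.
Aggregating (R2): 6.256% + 6.65% + 18.564% + 12% = 43.47%.

43.47%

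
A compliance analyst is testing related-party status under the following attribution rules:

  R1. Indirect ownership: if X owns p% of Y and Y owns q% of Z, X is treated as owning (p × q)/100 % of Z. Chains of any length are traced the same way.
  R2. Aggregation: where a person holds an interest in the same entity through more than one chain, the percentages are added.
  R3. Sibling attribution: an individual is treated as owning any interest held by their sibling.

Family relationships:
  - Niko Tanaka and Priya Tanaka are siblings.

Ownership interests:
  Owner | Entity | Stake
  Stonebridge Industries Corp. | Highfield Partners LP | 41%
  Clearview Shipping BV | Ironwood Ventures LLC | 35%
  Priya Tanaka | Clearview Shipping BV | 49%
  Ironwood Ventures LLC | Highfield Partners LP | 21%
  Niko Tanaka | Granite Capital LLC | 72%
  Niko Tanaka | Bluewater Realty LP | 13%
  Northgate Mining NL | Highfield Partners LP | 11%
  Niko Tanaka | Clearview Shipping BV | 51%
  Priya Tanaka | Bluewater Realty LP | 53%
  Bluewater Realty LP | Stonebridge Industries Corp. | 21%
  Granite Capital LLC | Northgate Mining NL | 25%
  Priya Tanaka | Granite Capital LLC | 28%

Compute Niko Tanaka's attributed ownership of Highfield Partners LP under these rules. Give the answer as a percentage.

By sibling attribution (R3), Niko Tanaka is treated as also owning Priya Tanaka's interest in Granite Capital LLC, giving 72% + 28% = 100%.
By sibling attribution (R3), Niko Tanaka is treated as also owning Priya Tanaka's interest in Clearview Shipping BV, giving 51% + 49% = 100%.
By sibling attribution (R3), Niko Tanaka is treated as also owning Priya Tanaka's interest in Bluewater Realty LP, giving 13% + 53% = 66%.
Chain via Granite Capital LLC → Northgate Mining NL (R1): 100% × 25% × 11% = 2.75% of Highfield Partners LP.
Chain via Clearview Shipping BV → Ironwood Ventures LLC (R1): 100% × 35% × 21% = 7.35% of Highfield Partners LP.
Chain via Bluewater Realty LP → Stonebridge Industries Corp. (R1): 66% × 21% × 41% = 5.6826% of Highfield Partners LP.
Aggregating (R2): 2.75% + 7.35% + 5.6826% = 15.7826%.

15.7826%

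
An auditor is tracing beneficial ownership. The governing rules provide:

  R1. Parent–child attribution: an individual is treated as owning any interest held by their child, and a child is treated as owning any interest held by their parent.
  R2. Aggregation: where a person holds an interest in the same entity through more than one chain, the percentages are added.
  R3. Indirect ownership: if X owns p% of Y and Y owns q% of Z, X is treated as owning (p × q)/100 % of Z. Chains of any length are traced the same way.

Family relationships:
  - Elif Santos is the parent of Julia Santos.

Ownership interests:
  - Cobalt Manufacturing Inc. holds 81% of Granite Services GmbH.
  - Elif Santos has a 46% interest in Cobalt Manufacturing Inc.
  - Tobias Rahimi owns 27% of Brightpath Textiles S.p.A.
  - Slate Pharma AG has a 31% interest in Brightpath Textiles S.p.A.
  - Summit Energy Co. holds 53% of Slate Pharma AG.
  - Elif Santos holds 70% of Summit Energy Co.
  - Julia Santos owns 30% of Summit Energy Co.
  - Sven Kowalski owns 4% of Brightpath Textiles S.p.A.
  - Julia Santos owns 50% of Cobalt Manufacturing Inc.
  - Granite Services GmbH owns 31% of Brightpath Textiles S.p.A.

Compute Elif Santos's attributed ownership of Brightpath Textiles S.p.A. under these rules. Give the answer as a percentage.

By parent–child attribution (R1), Elif Santos is treated as also owning Julia Santos's interest in Cobalt Manufacturing Inc, giving 46% + 50% = 96%.
By parent–child attribution (R1), Elif Santos is treated as also owning Julia Santos's interest in Summit Energy Co, giving 70% + 30% = 100%.
Chain via Cobalt Manufacturing Inc. → Granite Services GmbH (R3): 96% × 81% × 31% = 24.1056% of Brightpath Textiles S.p.A.
Chain via Summit Energy Co. → Slate Pharma AG (R3): 100% × 53% × 31% = 16.43% of Brightpath Textiles S.p.A.
Aggregating (R2): 24.1056% + 16.43% = 40.5356%.

40.5356%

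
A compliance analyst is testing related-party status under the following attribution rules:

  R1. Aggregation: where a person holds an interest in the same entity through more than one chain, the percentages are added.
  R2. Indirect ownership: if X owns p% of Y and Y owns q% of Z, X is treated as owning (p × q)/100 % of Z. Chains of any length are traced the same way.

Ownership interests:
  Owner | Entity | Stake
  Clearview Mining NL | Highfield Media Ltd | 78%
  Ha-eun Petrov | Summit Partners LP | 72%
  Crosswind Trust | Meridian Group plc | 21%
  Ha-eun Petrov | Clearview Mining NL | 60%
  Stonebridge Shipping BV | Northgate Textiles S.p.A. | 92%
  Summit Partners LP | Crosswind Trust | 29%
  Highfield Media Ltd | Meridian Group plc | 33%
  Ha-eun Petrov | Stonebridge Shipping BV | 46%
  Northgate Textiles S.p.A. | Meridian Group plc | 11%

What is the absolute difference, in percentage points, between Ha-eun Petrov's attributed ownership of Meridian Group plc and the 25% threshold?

0.516

Chain via Clearview Mining NL → Highfield Media Ltd (R2): 60% × 78% × 33% = 15.444% of Meridian Group plc.
Chain via Summit Partners LP → Crosswind Trust (R2): 72% × 29% × 21% = 4.3848% of Meridian Group plc.
Chain via Stonebridge Shipping BV → Northgate Textiles S.p.A. (R2): 46% × 92% × 11% = 4.6552% of Meridian Group plc.
Aggregating (R1): 15.444% + 4.3848% + 4.6552% = 24.484%.
24.484% falls short of the 25% threshold by 0.516 percentage points.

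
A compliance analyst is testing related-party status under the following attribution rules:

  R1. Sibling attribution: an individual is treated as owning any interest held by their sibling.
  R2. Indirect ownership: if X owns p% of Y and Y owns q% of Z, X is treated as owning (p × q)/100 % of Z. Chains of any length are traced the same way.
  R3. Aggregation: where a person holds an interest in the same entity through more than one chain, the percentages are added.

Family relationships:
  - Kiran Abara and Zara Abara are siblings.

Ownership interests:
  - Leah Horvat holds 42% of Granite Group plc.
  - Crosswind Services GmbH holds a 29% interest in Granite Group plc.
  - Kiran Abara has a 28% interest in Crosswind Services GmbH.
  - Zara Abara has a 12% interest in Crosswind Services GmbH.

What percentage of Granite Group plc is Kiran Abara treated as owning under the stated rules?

11.6%

By sibling attribution (R1), Kiran Abara is treated as also owning Zara Abara's interest in Crosswind Services GmbH, giving 28% + 12% = 40%.
Chain via Crosswind Services GmbH (R2): 40% × 29% = 11.6% of Granite Group plc.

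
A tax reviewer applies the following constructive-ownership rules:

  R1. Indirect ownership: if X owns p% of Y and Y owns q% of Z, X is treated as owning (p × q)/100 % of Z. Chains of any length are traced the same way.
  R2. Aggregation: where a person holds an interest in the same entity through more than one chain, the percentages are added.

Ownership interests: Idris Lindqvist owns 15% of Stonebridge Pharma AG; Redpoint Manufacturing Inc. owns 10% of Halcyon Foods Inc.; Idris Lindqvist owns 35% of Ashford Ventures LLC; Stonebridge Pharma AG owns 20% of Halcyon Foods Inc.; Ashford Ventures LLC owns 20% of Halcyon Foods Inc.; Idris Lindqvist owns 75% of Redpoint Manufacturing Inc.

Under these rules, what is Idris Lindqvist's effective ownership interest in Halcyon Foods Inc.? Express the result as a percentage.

Chain via Ashford Ventures LLC (R1): 35% × 20% = 7% of Halcyon Foods Inc.
Chain via Stonebridge Pharma AG (R1): 15% × 20% = 3% of Halcyon Foods Inc.
Chain via Redpoint Manufacturing Inc. (R1): 75% × 10% = 7.5% of Halcyon Foods Inc.
Aggregating (R2): 7% + 3% + 7.5% = 17.5%.

17.5%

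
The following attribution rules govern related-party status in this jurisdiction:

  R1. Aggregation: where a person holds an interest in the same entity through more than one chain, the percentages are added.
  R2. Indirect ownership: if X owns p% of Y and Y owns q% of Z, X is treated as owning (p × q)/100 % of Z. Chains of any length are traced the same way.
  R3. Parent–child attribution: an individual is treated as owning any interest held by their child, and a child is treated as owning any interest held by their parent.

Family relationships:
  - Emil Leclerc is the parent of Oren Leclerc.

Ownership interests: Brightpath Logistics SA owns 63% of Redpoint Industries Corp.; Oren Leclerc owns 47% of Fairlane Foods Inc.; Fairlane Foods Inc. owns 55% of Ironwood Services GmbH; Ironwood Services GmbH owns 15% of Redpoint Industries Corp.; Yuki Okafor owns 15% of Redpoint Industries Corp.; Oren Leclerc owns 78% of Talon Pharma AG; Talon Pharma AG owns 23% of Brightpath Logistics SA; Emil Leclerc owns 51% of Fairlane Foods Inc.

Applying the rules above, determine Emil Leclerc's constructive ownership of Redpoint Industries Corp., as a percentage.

By parent–child attribution (R3), Emil Leclerc is treated as also owning Oren Leclerc's interest in Fairlane Foods Inc, giving 51% + 47% = 98%.
By parent–child attribution (R3), Emil Leclerc is treated as owning Oren Leclerc's 78% interest in Talon Pharma AG.
Chain via Fairlane Foods Inc. → Ironwood Services GmbH (R2): 98% × 55% × 15% = 8.085% of Redpoint Industries Corp.
Chain via Talon Pharma AG → Brightpath Logistics SA (R2): 78% × 23% × 63% = 11.3022% of Redpoint Industries Corp.
Aggregating (R1): 8.085% + 11.3022% = 19.3872%.

19.3872%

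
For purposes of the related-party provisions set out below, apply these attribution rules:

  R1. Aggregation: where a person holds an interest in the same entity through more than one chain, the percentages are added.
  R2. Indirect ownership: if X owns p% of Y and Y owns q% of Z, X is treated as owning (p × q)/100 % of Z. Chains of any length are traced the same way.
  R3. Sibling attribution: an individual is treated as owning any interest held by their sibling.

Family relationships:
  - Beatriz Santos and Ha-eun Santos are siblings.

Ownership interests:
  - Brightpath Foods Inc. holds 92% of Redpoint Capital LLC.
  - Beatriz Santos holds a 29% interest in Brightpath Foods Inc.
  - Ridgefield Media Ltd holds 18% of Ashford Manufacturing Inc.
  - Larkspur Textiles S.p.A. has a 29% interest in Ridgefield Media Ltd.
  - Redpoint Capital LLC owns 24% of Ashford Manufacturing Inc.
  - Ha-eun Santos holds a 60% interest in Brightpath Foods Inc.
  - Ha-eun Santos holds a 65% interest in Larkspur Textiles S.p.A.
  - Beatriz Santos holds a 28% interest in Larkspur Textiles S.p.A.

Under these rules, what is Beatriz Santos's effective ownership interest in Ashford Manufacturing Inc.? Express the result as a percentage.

24.5058%

By sibling attribution (R3), Beatriz Santos is treated as also owning Ha-eun Santos's interest in Brightpath Foods Inc, giving 29% + 60% = 89%.
By sibling attribution (R3), Beatriz Santos is treated as also owning Ha-eun Santos's interest in Larkspur Textiles S.p.A, giving 28% + 65% = 93%.
Chain via Brightpath Foods Inc. → Redpoint Capital LLC (R2): 89% × 92% × 24% = 19.6512% of Ashford Manufacturing Inc.
Chain via Larkspur Textiles S.p.A. → Ridgefield Media Ltd (R2): 93% × 29% × 18% = 4.8546% of Ashford Manufacturing Inc.
Aggregating (R1): 19.6512% + 4.8546% = 24.5058%.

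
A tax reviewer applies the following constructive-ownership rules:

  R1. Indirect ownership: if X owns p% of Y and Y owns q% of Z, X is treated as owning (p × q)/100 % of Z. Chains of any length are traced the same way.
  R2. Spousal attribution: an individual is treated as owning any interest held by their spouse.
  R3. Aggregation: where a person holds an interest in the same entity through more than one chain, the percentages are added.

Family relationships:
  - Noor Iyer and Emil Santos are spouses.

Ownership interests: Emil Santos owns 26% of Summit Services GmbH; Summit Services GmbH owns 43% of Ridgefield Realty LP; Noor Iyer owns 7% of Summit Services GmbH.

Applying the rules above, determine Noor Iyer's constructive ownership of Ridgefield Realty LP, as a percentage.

14.19%

By spousal attribution (R2), Noor Iyer is treated as also owning Emil Santos's interest in Summit Services GmbH, giving 7% + 26% = 33%.
Chain via Summit Services GmbH (R1): 33% × 43% = 14.19% of Ridgefield Realty LP.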